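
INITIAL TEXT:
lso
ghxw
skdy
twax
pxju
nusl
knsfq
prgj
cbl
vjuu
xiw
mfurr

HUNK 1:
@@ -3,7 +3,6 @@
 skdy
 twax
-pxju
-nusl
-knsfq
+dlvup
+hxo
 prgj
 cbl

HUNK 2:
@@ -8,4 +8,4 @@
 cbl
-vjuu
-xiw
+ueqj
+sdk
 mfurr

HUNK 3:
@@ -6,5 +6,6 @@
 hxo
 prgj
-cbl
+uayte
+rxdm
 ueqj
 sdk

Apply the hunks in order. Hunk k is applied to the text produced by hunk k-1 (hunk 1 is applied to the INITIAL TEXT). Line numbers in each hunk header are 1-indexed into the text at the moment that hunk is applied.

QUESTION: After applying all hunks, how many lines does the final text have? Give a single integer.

Hunk 1: at line 3 remove [pxju,nusl,knsfq] add [dlvup,hxo] -> 11 lines: lso ghxw skdy twax dlvup hxo prgj cbl vjuu xiw mfurr
Hunk 2: at line 8 remove [vjuu,xiw] add [ueqj,sdk] -> 11 lines: lso ghxw skdy twax dlvup hxo prgj cbl ueqj sdk mfurr
Hunk 3: at line 6 remove [cbl] add [uayte,rxdm] -> 12 lines: lso ghxw skdy twax dlvup hxo prgj uayte rxdm ueqj sdk mfurr
Final line count: 12

Answer: 12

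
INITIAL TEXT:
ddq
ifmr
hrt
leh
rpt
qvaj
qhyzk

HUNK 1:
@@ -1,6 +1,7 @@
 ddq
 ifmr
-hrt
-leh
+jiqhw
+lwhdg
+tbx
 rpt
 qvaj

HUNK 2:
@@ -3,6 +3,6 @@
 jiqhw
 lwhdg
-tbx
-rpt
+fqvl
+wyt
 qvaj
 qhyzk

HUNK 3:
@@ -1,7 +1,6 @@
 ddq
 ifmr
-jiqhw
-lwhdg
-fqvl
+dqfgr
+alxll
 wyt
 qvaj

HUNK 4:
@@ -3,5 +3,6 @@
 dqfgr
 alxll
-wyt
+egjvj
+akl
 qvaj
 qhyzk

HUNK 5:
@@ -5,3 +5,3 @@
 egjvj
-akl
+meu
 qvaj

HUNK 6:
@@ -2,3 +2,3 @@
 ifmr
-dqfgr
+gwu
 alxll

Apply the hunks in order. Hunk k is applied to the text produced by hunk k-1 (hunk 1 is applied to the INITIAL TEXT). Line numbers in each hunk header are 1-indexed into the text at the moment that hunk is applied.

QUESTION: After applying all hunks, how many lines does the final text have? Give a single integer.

Answer: 8

Derivation:
Hunk 1: at line 1 remove [hrt,leh] add [jiqhw,lwhdg,tbx] -> 8 lines: ddq ifmr jiqhw lwhdg tbx rpt qvaj qhyzk
Hunk 2: at line 3 remove [tbx,rpt] add [fqvl,wyt] -> 8 lines: ddq ifmr jiqhw lwhdg fqvl wyt qvaj qhyzk
Hunk 3: at line 1 remove [jiqhw,lwhdg,fqvl] add [dqfgr,alxll] -> 7 lines: ddq ifmr dqfgr alxll wyt qvaj qhyzk
Hunk 4: at line 3 remove [wyt] add [egjvj,akl] -> 8 lines: ddq ifmr dqfgr alxll egjvj akl qvaj qhyzk
Hunk 5: at line 5 remove [akl] add [meu] -> 8 lines: ddq ifmr dqfgr alxll egjvj meu qvaj qhyzk
Hunk 6: at line 2 remove [dqfgr] add [gwu] -> 8 lines: ddq ifmr gwu alxll egjvj meu qvaj qhyzk
Final line count: 8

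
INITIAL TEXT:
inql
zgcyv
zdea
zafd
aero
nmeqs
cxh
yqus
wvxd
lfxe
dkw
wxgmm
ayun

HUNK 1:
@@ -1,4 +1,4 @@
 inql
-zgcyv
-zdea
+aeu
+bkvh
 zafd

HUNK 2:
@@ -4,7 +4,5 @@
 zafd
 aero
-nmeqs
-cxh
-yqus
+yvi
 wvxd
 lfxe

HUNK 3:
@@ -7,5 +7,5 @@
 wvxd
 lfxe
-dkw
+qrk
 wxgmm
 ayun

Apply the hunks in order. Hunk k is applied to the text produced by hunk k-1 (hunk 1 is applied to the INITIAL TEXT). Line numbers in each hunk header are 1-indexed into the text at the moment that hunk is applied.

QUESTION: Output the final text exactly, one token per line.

Hunk 1: at line 1 remove [zgcyv,zdea] add [aeu,bkvh] -> 13 lines: inql aeu bkvh zafd aero nmeqs cxh yqus wvxd lfxe dkw wxgmm ayun
Hunk 2: at line 4 remove [nmeqs,cxh,yqus] add [yvi] -> 11 lines: inql aeu bkvh zafd aero yvi wvxd lfxe dkw wxgmm ayun
Hunk 3: at line 7 remove [dkw] add [qrk] -> 11 lines: inql aeu bkvh zafd aero yvi wvxd lfxe qrk wxgmm ayun

Answer: inql
aeu
bkvh
zafd
aero
yvi
wvxd
lfxe
qrk
wxgmm
ayun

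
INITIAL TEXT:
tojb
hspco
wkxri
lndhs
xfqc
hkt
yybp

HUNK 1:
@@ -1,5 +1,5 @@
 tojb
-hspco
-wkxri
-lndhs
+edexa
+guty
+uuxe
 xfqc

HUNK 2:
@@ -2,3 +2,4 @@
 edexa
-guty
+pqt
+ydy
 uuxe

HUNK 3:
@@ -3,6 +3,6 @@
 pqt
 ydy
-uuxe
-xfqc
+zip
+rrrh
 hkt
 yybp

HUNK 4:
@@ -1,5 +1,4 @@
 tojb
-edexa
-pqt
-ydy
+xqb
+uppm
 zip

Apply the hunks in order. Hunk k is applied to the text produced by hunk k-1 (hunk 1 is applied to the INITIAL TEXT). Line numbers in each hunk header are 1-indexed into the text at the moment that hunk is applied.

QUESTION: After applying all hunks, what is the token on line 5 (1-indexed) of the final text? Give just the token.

Answer: rrrh

Derivation:
Hunk 1: at line 1 remove [hspco,wkxri,lndhs] add [edexa,guty,uuxe] -> 7 lines: tojb edexa guty uuxe xfqc hkt yybp
Hunk 2: at line 2 remove [guty] add [pqt,ydy] -> 8 lines: tojb edexa pqt ydy uuxe xfqc hkt yybp
Hunk 3: at line 3 remove [uuxe,xfqc] add [zip,rrrh] -> 8 lines: tojb edexa pqt ydy zip rrrh hkt yybp
Hunk 4: at line 1 remove [edexa,pqt,ydy] add [xqb,uppm] -> 7 lines: tojb xqb uppm zip rrrh hkt yybp
Final line 5: rrrh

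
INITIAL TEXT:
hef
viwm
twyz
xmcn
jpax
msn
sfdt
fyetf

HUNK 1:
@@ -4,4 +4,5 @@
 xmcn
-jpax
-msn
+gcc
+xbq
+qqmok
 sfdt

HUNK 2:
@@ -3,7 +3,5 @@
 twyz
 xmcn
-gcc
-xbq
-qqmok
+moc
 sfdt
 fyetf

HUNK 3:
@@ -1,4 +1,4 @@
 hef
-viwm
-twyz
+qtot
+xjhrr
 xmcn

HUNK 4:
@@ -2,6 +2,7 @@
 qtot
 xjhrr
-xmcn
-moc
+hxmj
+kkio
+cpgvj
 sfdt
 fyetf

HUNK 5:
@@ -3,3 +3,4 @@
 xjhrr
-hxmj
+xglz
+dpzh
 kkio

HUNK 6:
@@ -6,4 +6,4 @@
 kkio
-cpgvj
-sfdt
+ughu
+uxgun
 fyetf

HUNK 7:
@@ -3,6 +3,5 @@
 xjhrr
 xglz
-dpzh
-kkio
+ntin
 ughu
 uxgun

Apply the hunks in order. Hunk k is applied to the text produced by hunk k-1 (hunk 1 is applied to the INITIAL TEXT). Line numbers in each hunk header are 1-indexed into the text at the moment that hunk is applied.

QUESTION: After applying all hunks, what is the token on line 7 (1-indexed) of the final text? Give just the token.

Answer: uxgun

Derivation:
Hunk 1: at line 4 remove [jpax,msn] add [gcc,xbq,qqmok] -> 9 lines: hef viwm twyz xmcn gcc xbq qqmok sfdt fyetf
Hunk 2: at line 3 remove [gcc,xbq,qqmok] add [moc] -> 7 lines: hef viwm twyz xmcn moc sfdt fyetf
Hunk 3: at line 1 remove [viwm,twyz] add [qtot,xjhrr] -> 7 lines: hef qtot xjhrr xmcn moc sfdt fyetf
Hunk 4: at line 2 remove [xmcn,moc] add [hxmj,kkio,cpgvj] -> 8 lines: hef qtot xjhrr hxmj kkio cpgvj sfdt fyetf
Hunk 5: at line 3 remove [hxmj] add [xglz,dpzh] -> 9 lines: hef qtot xjhrr xglz dpzh kkio cpgvj sfdt fyetf
Hunk 6: at line 6 remove [cpgvj,sfdt] add [ughu,uxgun] -> 9 lines: hef qtot xjhrr xglz dpzh kkio ughu uxgun fyetf
Hunk 7: at line 3 remove [dpzh,kkio] add [ntin] -> 8 lines: hef qtot xjhrr xglz ntin ughu uxgun fyetf
Final line 7: uxgun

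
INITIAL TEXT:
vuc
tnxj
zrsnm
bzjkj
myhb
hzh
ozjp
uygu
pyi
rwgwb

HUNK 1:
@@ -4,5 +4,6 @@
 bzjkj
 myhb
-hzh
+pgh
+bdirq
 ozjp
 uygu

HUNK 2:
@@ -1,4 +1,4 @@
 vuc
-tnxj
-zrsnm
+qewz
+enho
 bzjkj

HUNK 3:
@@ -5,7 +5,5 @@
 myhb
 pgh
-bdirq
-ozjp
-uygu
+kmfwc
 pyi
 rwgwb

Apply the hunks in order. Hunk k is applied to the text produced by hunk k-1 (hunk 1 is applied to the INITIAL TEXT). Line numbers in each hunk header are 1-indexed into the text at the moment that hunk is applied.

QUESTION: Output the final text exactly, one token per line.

Hunk 1: at line 4 remove [hzh] add [pgh,bdirq] -> 11 lines: vuc tnxj zrsnm bzjkj myhb pgh bdirq ozjp uygu pyi rwgwb
Hunk 2: at line 1 remove [tnxj,zrsnm] add [qewz,enho] -> 11 lines: vuc qewz enho bzjkj myhb pgh bdirq ozjp uygu pyi rwgwb
Hunk 3: at line 5 remove [bdirq,ozjp,uygu] add [kmfwc] -> 9 lines: vuc qewz enho bzjkj myhb pgh kmfwc pyi rwgwb

Answer: vuc
qewz
enho
bzjkj
myhb
pgh
kmfwc
pyi
rwgwb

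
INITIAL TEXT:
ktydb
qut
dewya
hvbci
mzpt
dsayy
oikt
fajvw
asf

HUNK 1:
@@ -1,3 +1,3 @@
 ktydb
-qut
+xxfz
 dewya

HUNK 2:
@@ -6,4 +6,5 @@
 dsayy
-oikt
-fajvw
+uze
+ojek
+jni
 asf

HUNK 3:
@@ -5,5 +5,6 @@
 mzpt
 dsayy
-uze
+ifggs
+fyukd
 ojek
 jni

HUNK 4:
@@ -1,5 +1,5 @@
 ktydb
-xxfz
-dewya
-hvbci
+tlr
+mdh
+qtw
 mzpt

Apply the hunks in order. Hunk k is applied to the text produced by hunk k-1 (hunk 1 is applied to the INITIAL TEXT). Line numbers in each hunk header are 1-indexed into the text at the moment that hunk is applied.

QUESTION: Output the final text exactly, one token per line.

Hunk 1: at line 1 remove [qut] add [xxfz] -> 9 lines: ktydb xxfz dewya hvbci mzpt dsayy oikt fajvw asf
Hunk 2: at line 6 remove [oikt,fajvw] add [uze,ojek,jni] -> 10 lines: ktydb xxfz dewya hvbci mzpt dsayy uze ojek jni asf
Hunk 3: at line 5 remove [uze] add [ifggs,fyukd] -> 11 lines: ktydb xxfz dewya hvbci mzpt dsayy ifggs fyukd ojek jni asf
Hunk 4: at line 1 remove [xxfz,dewya,hvbci] add [tlr,mdh,qtw] -> 11 lines: ktydb tlr mdh qtw mzpt dsayy ifggs fyukd ojek jni asf

Answer: ktydb
tlr
mdh
qtw
mzpt
dsayy
ifggs
fyukd
ojek
jni
asf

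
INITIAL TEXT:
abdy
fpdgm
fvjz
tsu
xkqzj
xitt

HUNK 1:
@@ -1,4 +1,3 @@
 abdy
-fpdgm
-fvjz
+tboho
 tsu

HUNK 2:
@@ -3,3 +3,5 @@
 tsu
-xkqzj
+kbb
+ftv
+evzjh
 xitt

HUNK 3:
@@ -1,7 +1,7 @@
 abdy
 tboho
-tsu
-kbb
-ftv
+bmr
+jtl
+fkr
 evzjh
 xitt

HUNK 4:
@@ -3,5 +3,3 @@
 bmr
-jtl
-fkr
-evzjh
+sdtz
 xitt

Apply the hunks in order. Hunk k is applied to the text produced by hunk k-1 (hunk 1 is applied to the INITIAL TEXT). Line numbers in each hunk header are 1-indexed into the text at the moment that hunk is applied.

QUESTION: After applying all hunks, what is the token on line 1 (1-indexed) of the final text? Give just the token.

Answer: abdy

Derivation:
Hunk 1: at line 1 remove [fpdgm,fvjz] add [tboho] -> 5 lines: abdy tboho tsu xkqzj xitt
Hunk 2: at line 3 remove [xkqzj] add [kbb,ftv,evzjh] -> 7 lines: abdy tboho tsu kbb ftv evzjh xitt
Hunk 3: at line 1 remove [tsu,kbb,ftv] add [bmr,jtl,fkr] -> 7 lines: abdy tboho bmr jtl fkr evzjh xitt
Hunk 4: at line 3 remove [jtl,fkr,evzjh] add [sdtz] -> 5 lines: abdy tboho bmr sdtz xitt
Final line 1: abdy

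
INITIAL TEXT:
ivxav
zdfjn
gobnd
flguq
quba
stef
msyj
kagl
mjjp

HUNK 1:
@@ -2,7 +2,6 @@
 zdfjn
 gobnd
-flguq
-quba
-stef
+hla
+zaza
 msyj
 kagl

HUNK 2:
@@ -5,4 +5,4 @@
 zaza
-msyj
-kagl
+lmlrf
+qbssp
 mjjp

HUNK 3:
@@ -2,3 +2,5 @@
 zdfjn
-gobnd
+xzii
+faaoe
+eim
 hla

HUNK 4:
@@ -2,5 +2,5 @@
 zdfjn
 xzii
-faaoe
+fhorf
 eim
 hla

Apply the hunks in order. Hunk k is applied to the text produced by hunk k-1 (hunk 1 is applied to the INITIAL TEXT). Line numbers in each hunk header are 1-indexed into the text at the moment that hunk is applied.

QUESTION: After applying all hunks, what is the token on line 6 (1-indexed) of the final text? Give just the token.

Hunk 1: at line 2 remove [flguq,quba,stef] add [hla,zaza] -> 8 lines: ivxav zdfjn gobnd hla zaza msyj kagl mjjp
Hunk 2: at line 5 remove [msyj,kagl] add [lmlrf,qbssp] -> 8 lines: ivxav zdfjn gobnd hla zaza lmlrf qbssp mjjp
Hunk 3: at line 2 remove [gobnd] add [xzii,faaoe,eim] -> 10 lines: ivxav zdfjn xzii faaoe eim hla zaza lmlrf qbssp mjjp
Hunk 4: at line 2 remove [faaoe] add [fhorf] -> 10 lines: ivxav zdfjn xzii fhorf eim hla zaza lmlrf qbssp mjjp
Final line 6: hla

Answer: hla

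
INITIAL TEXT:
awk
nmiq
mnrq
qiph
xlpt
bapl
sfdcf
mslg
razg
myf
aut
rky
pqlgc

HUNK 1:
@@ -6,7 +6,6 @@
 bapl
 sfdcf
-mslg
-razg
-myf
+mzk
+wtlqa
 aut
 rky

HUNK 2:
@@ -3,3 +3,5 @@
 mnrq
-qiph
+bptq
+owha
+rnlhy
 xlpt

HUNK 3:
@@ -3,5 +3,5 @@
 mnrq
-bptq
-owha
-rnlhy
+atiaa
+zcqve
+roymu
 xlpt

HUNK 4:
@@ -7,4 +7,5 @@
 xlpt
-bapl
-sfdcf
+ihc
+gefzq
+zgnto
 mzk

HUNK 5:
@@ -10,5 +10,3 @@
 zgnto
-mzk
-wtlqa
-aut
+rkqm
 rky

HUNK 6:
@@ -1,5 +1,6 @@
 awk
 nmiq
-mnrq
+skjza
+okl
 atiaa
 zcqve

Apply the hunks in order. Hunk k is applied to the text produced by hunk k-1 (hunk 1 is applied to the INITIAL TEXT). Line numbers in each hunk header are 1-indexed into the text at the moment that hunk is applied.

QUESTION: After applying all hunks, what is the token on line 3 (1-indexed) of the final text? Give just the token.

Answer: skjza

Derivation:
Hunk 1: at line 6 remove [mslg,razg,myf] add [mzk,wtlqa] -> 12 lines: awk nmiq mnrq qiph xlpt bapl sfdcf mzk wtlqa aut rky pqlgc
Hunk 2: at line 3 remove [qiph] add [bptq,owha,rnlhy] -> 14 lines: awk nmiq mnrq bptq owha rnlhy xlpt bapl sfdcf mzk wtlqa aut rky pqlgc
Hunk 3: at line 3 remove [bptq,owha,rnlhy] add [atiaa,zcqve,roymu] -> 14 lines: awk nmiq mnrq atiaa zcqve roymu xlpt bapl sfdcf mzk wtlqa aut rky pqlgc
Hunk 4: at line 7 remove [bapl,sfdcf] add [ihc,gefzq,zgnto] -> 15 lines: awk nmiq mnrq atiaa zcqve roymu xlpt ihc gefzq zgnto mzk wtlqa aut rky pqlgc
Hunk 5: at line 10 remove [mzk,wtlqa,aut] add [rkqm] -> 13 lines: awk nmiq mnrq atiaa zcqve roymu xlpt ihc gefzq zgnto rkqm rky pqlgc
Hunk 6: at line 1 remove [mnrq] add [skjza,okl] -> 14 lines: awk nmiq skjza okl atiaa zcqve roymu xlpt ihc gefzq zgnto rkqm rky pqlgc
Final line 3: skjza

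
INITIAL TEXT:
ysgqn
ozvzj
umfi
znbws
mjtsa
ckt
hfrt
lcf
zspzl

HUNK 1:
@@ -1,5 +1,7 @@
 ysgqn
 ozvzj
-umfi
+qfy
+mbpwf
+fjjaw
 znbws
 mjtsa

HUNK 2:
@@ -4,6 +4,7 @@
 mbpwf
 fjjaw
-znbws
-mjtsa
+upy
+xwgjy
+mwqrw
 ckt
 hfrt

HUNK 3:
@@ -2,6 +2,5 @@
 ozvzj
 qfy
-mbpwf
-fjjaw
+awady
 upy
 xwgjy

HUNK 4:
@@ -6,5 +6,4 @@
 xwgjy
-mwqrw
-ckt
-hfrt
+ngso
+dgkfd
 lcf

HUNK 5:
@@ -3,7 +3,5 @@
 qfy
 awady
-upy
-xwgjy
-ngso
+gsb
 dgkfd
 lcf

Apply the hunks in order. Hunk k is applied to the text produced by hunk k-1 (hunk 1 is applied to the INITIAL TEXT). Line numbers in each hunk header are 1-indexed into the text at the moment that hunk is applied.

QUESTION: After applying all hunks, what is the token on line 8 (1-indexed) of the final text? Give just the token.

Hunk 1: at line 1 remove [umfi] add [qfy,mbpwf,fjjaw] -> 11 lines: ysgqn ozvzj qfy mbpwf fjjaw znbws mjtsa ckt hfrt lcf zspzl
Hunk 2: at line 4 remove [znbws,mjtsa] add [upy,xwgjy,mwqrw] -> 12 lines: ysgqn ozvzj qfy mbpwf fjjaw upy xwgjy mwqrw ckt hfrt lcf zspzl
Hunk 3: at line 2 remove [mbpwf,fjjaw] add [awady] -> 11 lines: ysgqn ozvzj qfy awady upy xwgjy mwqrw ckt hfrt lcf zspzl
Hunk 4: at line 6 remove [mwqrw,ckt,hfrt] add [ngso,dgkfd] -> 10 lines: ysgqn ozvzj qfy awady upy xwgjy ngso dgkfd lcf zspzl
Hunk 5: at line 3 remove [upy,xwgjy,ngso] add [gsb] -> 8 lines: ysgqn ozvzj qfy awady gsb dgkfd lcf zspzl
Final line 8: zspzl

Answer: zspzl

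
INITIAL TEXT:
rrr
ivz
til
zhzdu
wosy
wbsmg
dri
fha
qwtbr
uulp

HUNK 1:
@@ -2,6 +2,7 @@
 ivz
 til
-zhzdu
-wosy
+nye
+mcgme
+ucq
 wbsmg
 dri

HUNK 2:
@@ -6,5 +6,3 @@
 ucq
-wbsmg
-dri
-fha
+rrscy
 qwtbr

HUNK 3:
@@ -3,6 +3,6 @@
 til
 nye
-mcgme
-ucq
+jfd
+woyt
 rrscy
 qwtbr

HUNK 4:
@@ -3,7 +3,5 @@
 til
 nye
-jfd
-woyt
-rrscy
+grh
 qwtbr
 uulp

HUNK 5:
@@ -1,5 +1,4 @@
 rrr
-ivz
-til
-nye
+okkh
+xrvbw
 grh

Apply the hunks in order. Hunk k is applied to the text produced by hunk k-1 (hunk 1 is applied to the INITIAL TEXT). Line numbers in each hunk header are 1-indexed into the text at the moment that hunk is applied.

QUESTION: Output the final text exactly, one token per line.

Answer: rrr
okkh
xrvbw
grh
qwtbr
uulp

Derivation:
Hunk 1: at line 2 remove [zhzdu,wosy] add [nye,mcgme,ucq] -> 11 lines: rrr ivz til nye mcgme ucq wbsmg dri fha qwtbr uulp
Hunk 2: at line 6 remove [wbsmg,dri,fha] add [rrscy] -> 9 lines: rrr ivz til nye mcgme ucq rrscy qwtbr uulp
Hunk 3: at line 3 remove [mcgme,ucq] add [jfd,woyt] -> 9 lines: rrr ivz til nye jfd woyt rrscy qwtbr uulp
Hunk 4: at line 3 remove [jfd,woyt,rrscy] add [grh] -> 7 lines: rrr ivz til nye grh qwtbr uulp
Hunk 5: at line 1 remove [ivz,til,nye] add [okkh,xrvbw] -> 6 lines: rrr okkh xrvbw grh qwtbr uulp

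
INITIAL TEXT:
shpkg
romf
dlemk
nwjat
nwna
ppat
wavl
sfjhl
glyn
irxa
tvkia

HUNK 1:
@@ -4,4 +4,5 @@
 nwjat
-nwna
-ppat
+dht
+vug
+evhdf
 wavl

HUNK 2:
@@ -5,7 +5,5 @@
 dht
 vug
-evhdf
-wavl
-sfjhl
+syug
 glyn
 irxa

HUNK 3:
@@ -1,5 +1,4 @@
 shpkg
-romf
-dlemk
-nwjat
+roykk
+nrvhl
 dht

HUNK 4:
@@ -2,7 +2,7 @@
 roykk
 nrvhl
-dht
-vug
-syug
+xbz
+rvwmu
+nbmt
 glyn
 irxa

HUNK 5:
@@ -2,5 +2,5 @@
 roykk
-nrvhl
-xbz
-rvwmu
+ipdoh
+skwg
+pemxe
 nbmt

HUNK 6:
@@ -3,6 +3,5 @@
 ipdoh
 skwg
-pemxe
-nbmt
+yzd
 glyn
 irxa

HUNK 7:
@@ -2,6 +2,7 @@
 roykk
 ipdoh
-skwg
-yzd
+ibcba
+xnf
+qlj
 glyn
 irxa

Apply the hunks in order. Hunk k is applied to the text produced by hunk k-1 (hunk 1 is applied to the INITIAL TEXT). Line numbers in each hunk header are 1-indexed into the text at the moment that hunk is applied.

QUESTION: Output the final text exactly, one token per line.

Answer: shpkg
roykk
ipdoh
ibcba
xnf
qlj
glyn
irxa
tvkia

Derivation:
Hunk 1: at line 4 remove [nwna,ppat] add [dht,vug,evhdf] -> 12 lines: shpkg romf dlemk nwjat dht vug evhdf wavl sfjhl glyn irxa tvkia
Hunk 2: at line 5 remove [evhdf,wavl,sfjhl] add [syug] -> 10 lines: shpkg romf dlemk nwjat dht vug syug glyn irxa tvkia
Hunk 3: at line 1 remove [romf,dlemk,nwjat] add [roykk,nrvhl] -> 9 lines: shpkg roykk nrvhl dht vug syug glyn irxa tvkia
Hunk 4: at line 2 remove [dht,vug,syug] add [xbz,rvwmu,nbmt] -> 9 lines: shpkg roykk nrvhl xbz rvwmu nbmt glyn irxa tvkia
Hunk 5: at line 2 remove [nrvhl,xbz,rvwmu] add [ipdoh,skwg,pemxe] -> 9 lines: shpkg roykk ipdoh skwg pemxe nbmt glyn irxa tvkia
Hunk 6: at line 3 remove [pemxe,nbmt] add [yzd] -> 8 lines: shpkg roykk ipdoh skwg yzd glyn irxa tvkia
Hunk 7: at line 2 remove [skwg,yzd] add [ibcba,xnf,qlj] -> 9 lines: shpkg roykk ipdoh ibcba xnf qlj glyn irxa tvkia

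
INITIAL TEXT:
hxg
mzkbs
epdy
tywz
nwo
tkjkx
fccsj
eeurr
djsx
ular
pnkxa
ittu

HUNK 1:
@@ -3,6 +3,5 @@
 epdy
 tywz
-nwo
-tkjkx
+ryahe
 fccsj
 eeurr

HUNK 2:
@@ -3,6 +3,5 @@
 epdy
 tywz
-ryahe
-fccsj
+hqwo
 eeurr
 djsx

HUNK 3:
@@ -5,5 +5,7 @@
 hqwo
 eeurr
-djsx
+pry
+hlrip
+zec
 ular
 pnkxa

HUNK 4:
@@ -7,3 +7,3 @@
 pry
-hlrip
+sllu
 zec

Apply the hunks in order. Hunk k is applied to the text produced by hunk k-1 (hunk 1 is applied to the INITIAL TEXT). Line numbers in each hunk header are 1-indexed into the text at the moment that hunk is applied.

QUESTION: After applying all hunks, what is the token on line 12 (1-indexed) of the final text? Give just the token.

Hunk 1: at line 3 remove [nwo,tkjkx] add [ryahe] -> 11 lines: hxg mzkbs epdy tywz ryahe fccsj eeurr djsx ular pnkxa ittu
Hunk 2: at line 3 remove [ryahe,fccsj] add [hqwo] -> 10 lines: hxg mzkbs epdy tywz hqwo eeurr djsx ular pnkxa ittu
Hunk 3: at line 5 remove [djsx] add [pry,hlrip,zec] -> 12 lines: hxg mzkbs epdy tywz hqwo eeurr pry hlrip zec ular pnkxa ittu
Hunk 4: at line 7 remove [hlrip] add [sllu] -> 12 lines: hxg mzkbs epdy tywz hqwo eeurr pry sllu zec ular pnkxa ittu
Final line 12: ittu

Answer: ittu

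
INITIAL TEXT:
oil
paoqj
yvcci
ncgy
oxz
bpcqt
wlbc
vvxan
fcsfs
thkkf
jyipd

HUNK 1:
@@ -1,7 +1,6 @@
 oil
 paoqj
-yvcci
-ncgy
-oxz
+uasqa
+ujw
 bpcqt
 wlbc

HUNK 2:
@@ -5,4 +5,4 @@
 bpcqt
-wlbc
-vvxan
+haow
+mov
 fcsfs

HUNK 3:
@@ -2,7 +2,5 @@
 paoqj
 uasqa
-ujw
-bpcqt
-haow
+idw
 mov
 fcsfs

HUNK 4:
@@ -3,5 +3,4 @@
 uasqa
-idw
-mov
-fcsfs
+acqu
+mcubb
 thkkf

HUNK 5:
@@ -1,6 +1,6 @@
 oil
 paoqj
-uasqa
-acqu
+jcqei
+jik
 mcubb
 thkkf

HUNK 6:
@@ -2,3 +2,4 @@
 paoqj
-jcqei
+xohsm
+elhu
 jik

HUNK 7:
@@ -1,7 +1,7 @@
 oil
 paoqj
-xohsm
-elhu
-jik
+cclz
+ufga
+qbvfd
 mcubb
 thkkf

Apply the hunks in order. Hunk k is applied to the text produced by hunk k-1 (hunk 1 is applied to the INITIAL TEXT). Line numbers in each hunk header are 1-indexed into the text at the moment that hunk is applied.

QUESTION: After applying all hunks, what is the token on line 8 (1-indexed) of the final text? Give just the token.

Hunk 1: at line 1 remove [yvcci,ncgy,oxz] add [uasqa,ujw] -> 10 lines: oil paoqj uasqa ujw bpcqt wlbc vvxan fcsfs thkkf jyipd
Hunk 2: at line 5 remove [wlbc,vvxan] add [haow,mov] -> 10 lines: oil paoqj uasqa ujw bpcqt haow mov fcsfs thkkf jyipd
Hunk 3: at line 2 remove [ujw,bpcqt,haow] add [idw] -> 8 lines: oil paoqj uasqa idw mov fcsfs thkkf jyipd
Hunk 4: at line 3 remove [idw,mov,fcsfs] add [acqu,mcubb] -> 7 lines: oil paoqj uasqa acqu mcubb thkkf jyipd
Hunk 5: at line 1 remove [uasqa,acqu] add [jcqei,jik] -> 7 lines: oil paoqj jcqei jik mcubb thkkf jyipd
Hunk 6: at line 2 remove [jcqei] add [xohsm,elhu] -> 8 lines: oil paoqj xohsm elhu jik mcubb thkkf jyipd
Hunk 7: at line 1 remove [xohsm,elhu,jik] add [cclz,ufga,qbvfd] -> 8 lines: oil paoqj cclz ufga qbvfd mcubb thkkf jyipd
Final line 8: jyipd

Answer: jyipd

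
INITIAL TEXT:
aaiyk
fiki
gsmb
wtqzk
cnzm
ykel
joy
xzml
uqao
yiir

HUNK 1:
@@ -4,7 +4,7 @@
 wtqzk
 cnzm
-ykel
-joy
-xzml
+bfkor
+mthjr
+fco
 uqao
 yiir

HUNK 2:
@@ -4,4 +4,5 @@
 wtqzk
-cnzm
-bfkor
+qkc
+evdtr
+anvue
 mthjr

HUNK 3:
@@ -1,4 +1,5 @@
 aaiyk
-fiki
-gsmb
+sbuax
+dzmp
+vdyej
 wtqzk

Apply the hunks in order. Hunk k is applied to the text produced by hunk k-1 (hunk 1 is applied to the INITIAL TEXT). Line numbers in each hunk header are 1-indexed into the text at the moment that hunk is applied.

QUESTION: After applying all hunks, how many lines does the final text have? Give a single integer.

Answer: 12

Derivation:
Hunk 1: at line 4 remove [ykel,joy,xzml] add [bfkor,mthjr,fco] -> 10 lines: aaiyk fiki gsmb wtqzk cnzm bfkor mthjr fco uqao yiir
Hunk 2: at line 4 remove [cnzm,bfkor] add [qkc,evdtr,anvue] -> 11 lines: aaiyk fiki gsmb wtqzk qkc evdtr anvue mthjr fco uqao yiir
Hunk 3: at line 1 remove [fiki,gsmb] add [sbuax,dzmp,vdyej] -> 12 lines: aaiyk sbuax dzmp vdyej wtqzk qkc evdtr anvue mthjr fco uqao yiir
Final line count: 12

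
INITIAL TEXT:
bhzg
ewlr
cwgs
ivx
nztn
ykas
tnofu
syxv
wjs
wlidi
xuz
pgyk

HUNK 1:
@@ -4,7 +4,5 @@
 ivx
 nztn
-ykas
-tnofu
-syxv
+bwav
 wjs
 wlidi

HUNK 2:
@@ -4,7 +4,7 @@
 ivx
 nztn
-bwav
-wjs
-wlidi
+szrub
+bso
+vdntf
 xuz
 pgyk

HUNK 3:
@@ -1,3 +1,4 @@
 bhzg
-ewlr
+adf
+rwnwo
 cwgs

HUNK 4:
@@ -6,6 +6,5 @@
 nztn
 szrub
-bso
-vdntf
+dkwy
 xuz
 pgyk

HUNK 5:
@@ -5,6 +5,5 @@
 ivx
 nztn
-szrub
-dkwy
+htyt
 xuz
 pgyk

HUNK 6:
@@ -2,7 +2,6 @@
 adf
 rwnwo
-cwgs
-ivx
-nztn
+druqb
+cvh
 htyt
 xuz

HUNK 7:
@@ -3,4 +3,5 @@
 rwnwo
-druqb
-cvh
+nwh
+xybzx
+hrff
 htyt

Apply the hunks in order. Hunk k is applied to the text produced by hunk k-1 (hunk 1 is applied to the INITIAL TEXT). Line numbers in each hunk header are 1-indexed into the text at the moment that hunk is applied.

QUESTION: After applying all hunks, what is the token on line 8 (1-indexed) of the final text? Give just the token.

Hunk 1: at line 4 remove [ykas,tnofu,syxv] add [bwav] -> 10 lines: bhzg ewlr cwgs ivx nztn bwav wjs wlidi xuz pgyk
Hunk 2: at line 4 remove [bwav,wjs,wlidi] add [szrub,bso,vdntf] -> 10 lines: bhzg ewlr cwgs ivx nztn szrub bso vdntf xuz pgyk
Hunk 3: at line 1 remove [ewlr] add [adf,rwnwo] -> 11 lines: bhzg adf rwnwo cwgs ivx nztn szrub bso vdntf xuz pgyk
Hunk 4: at line 6 remove [bso,vdntf] add [dkwy] -> 10 lines: bhzg adf rwnwo cwgs ivx nztn szrub dkwy xuz pgyk
Hunk 5: at line 5 remove [szrub,dkwy] add [htyt] -> 9 lines: bhzg adf rwnwo cwgs ivx nztn htyt xuz pgyk
Hunk 6: at line 2 remove [cwgs,ivx,nztn] add [druqb,cvh] -> 8 lines: bhzg adf rwnwo druqb cvh htyt xuz pgyk
Hunk 7: at line 3 remove [druqb,cvh] add [nwh,xybzx,hrff] -> 9 lines: bhzg adf rwnwo nwh xybzx hrff htyt xuz pgyk
Final line 8: xuz

Answer: xuz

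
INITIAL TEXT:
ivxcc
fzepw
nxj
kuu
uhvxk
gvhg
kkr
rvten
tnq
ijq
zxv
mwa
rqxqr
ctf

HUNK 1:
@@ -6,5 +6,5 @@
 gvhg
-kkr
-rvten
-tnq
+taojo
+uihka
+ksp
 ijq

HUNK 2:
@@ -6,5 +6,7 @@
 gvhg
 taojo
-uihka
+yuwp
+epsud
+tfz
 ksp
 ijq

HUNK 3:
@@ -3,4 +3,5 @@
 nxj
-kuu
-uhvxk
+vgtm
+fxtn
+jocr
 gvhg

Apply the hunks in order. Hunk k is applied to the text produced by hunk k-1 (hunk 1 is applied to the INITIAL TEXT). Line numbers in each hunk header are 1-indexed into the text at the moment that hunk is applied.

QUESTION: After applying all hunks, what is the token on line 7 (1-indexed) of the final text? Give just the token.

Answer: gvhg

Derivation:
Hunk 1: at line 6 remove [kkr,rvten,tnq] add [taojo,uihka,ksp] -> 14 lines: ivxcc fzepw nxj kuu uhvxk gvhg taojo uihka ksp ijq zxv mwa rqxqr ctf
Hunk 2: at line 6 remove [uihka] add [yuwp,epsud,tfz] -> 16 lines: ivxcc fzepw nxj kuu uhvxk gvhg taojo yuwp epsud tfz ksp ijq zxv mwa rqxqr ctf
Hunk 3: at line 3 remove [kuu,uhvxk] add [vgtm,fxtn,jocr] -> 17 lines: ivxcc fzepw nxj vgtm fxtn jocr gvhg taojo yuwp epsud tfz ksp ijq zxv mwa rqxqr ctf
Final line 7: gvhg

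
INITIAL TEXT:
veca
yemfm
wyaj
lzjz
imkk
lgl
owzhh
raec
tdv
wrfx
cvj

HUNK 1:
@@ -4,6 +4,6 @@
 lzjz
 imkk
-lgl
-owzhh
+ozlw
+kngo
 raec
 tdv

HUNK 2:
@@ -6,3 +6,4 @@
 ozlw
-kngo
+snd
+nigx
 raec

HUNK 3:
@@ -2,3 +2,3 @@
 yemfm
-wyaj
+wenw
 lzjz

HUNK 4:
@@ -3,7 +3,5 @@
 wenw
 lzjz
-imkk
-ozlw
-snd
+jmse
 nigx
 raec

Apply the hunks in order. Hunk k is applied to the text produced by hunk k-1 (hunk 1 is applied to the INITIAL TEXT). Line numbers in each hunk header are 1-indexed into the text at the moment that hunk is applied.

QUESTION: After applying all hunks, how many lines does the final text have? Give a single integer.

Answer: 10

Derivation:
Hunk 1: at line 4 remove [lgl,owzhh] add [ozlw,kngo] -> 11 lines: veca yemfm wyaj lzjz imkk ozlw kngo raec tdv wrfx cvj
Hunk 2: at line 6 remove [kngo] add [snd,nigx] -> 12 lines: veca yemfm wyaj lzjz imkk ozlw snd nigx raec tdv wrfx cvj
Hunk 3: at line 2 remove [wyaj] add [wenw] -> 12 lines: veca yemfm wenw lzjz imkk ozlw snd nigx raec tdv wrfx cvj
Hunk 4: at line 3 remove [imkk,ozlw,snd] add [jmse] -> 10 lines: veca yemfm wenw lzjz jmse nigx raec tdv wrfx cvj
Final line count: 10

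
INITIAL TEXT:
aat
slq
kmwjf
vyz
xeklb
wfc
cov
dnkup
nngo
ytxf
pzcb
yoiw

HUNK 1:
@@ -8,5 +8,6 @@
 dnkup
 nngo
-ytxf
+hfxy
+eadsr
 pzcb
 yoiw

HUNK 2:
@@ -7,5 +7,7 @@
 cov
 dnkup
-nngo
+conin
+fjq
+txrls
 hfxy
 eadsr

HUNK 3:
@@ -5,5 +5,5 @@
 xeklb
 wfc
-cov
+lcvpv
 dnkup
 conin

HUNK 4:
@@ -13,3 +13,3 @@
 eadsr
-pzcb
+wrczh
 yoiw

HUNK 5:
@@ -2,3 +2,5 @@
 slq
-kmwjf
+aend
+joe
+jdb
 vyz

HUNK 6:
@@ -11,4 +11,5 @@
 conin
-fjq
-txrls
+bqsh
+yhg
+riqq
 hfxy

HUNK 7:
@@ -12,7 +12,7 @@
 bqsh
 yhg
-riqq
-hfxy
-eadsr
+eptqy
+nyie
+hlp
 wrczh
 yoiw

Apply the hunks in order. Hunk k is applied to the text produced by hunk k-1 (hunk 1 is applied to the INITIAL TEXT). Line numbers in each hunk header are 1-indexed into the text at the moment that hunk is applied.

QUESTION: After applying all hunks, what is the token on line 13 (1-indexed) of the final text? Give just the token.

Hunk 1: at line 8 remove [ytxf] add [hfxy,eadsr] -> 13 lines: aat slq kmwjf vyz xeklb wfc cov dnkup nngo hfxy eadsr pzcb yoiw
Hunk 2: at line 7 remove [nngo] add [conin,fjq,txrls] -> 15 lines: aat slq kmwjf vyz xeklb wfc cov dnkup conin fjq txrls hfxy eadsr pzcb yoiw
Hunk 3: at line 5 remove [cov] add [lcvpv] -> 15 lines: aat slq kmwjf vyz xeklb wfc lcvpv dnkup conin fjq txrls hfxy eadsr pzcb yoiw
Hunk 4: at line 13 remove [pzcb] add [wrczh] -> 15 lines: aat slq kmwjf vyz xeklb wfc lcvpv dnkup conin fjq txrls hfxy eadsr wrczh yoiw
Hunk 5: at line 2 remove [kmwjf] add [aend,joe,jdb] -> 17 lines: aat slq aend joe jdb vyz xeklb wfc lcvpv dnkup conin fjq txrls hfxy eadsr wrczh yoiw
Hunk 6: at line 11 remove [fjq,txrls] add [bqsh,yhg,riqq] -> 18 lines: aat slq aend joe jdb vyz xeklb wfc lcvpv dnkup conin bqsh yhg riqq hfxy eadsr wrczh yoiw
Hunk 7: at line 12 remove [riqq,hfxy,eadsr] add [eptqy,nyie,hlp] -> 18 lines: aat slq aend joe jdb vyz xeklb wfc lcvpv dnkup conin bqsh yhg eptqy nyie hlp wrczh yoiw
Final line 13: yhg

Answer: yhg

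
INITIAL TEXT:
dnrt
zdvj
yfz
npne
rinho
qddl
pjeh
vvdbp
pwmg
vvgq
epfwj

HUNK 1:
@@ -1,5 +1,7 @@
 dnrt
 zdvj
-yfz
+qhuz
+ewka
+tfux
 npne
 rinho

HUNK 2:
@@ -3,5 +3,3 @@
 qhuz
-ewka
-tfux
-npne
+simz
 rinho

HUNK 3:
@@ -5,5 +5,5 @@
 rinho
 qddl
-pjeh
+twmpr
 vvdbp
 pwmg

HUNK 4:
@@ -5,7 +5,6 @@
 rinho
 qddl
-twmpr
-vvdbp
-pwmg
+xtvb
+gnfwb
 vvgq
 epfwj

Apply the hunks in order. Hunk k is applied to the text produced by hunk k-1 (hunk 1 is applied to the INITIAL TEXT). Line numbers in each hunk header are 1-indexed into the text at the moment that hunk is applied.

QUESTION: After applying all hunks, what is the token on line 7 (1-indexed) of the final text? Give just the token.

Hunk 1: at line 1 remove [yfz] add [qhuz,ewka,tfux] -> 13 lines: dnrt zdvj qhuz ewka tfux npne rinho qddl pjeh vvdbp pwmg vvgq epfwj
Hunk 2: at line 3 remove [ewka,tfux,npne] add [simz] -> 11 lines: dnrt zdvj qhuz simz rinho qddl pjeh vvdbp pwmg vvgq epfwj
Hunk 3: at line 5 remove [pjeh] add [twmpr] -> 11 lines: dnrt zdvj qhuz simz rinho qddl twmpr vvdbp pwmg vvgq epfwj
Hunk 4: at line 5 remove [twmpr,vvdbp,pwmg] add [xtvb,gnfwb] -> 10 lines: dnrt zdvj qhuz simz rinho qddl xtvb gnfwb vvgq epfwj
Final line 7: xtvb

Answer: xtvb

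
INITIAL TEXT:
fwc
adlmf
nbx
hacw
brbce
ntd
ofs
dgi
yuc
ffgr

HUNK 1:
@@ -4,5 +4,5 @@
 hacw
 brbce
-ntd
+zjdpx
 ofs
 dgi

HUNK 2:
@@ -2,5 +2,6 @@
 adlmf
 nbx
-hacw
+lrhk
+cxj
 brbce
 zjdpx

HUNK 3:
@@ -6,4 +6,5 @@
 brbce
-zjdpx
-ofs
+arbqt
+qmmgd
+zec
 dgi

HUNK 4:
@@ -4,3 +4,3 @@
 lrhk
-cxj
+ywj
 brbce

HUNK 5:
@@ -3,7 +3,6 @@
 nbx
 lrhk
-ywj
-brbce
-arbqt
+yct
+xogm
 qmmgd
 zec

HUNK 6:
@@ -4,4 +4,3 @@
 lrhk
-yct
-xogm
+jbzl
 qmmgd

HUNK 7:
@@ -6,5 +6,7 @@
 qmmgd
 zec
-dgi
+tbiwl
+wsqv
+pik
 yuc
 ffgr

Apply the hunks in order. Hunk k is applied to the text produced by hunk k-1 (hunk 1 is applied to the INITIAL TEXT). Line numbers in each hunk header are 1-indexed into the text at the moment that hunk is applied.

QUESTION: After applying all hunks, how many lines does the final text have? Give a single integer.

Hunk 1: at line 4 remove [ntd] add [zjdpx] -> 10 lines: fwc adlmf nbx hacw brbce zjdpx ofs dgi yuc ffgr
Hunk 2: at line 2 remove [hacw] add [lrhk,cxj] -> 11 lines: fwc adlmf nbx lrhk cxj brbce zjdpx ofs dgi yuc ffgr
Hunk 3: at line 6 remove [zjdpx,ofs] add [arbqt,qmmgd,zec] -> 12 lines: fwc adlmf nbx lrhk cxj brbce arbqt qmmgd zec dgi yuc ffgr
Hunk 4: at line 4 remove [cxj] add [ywj] -> 12 lines: fwc adlmf nbx lrhk ywj brbce arbqt qmmgd zec dgi yuc ffgr
Hunk 5: at line 3 remove [ywj,brbce,arbqt] add [yct,xogm] -> 11 lines: fwc adlmf nbx lrhk yct xogm qmmgd zec dgi yuc ffgr
Hunk 6: at line 4 remove [yct,xogm] add [jbzl] -> 10 lines: fwc adlmf nbx lrhk jbzl qmmgd zec dgi yuc ffgr
Hunk 7: at line 6 remove [dgi] add [tbiwl,wsqv,pik] -> 12 lines: fwc adlmf nbx lrhk jbzl qmmgd zec tbiwl wsqv pik yuc ffgr
Final line count: 12

Answer: 12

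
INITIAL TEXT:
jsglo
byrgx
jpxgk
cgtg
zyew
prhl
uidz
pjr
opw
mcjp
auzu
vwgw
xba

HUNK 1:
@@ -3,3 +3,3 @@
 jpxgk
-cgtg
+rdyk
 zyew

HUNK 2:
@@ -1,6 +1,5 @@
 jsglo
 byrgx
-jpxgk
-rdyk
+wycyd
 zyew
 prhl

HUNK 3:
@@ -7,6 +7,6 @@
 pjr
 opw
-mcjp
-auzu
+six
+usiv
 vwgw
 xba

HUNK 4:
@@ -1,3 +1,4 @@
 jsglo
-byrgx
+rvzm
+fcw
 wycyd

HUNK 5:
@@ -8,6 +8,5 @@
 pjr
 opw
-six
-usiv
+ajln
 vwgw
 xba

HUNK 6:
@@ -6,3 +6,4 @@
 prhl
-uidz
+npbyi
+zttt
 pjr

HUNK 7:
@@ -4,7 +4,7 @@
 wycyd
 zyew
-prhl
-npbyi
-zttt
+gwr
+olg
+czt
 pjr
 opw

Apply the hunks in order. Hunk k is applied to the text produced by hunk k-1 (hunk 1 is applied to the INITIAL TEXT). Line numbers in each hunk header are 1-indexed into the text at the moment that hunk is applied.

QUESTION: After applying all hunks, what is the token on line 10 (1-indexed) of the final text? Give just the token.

Answer: opw

Derivation:
Hunk 1: at line 3 remove [cgtg] add [rdyk] -> 13 lines: jsglo byrgx jpxgk rdyk zyew prhl uidz pjr opw mcjp auzu vwgw xba
Hunk 2: at line 1 remove [jpxgk,rdyk] add [wycyd] -> 12 lines: jsglo byrgx wycyd zyew prhl uidz pjr opw mcjp auzu vwgw xba
Hunk 3: at line 7 remove [mcjp,auzu] add [six,usiv] -> 12 lines: jsglo byrgx wycyd zyew prhl uidz pjr opw six usiv vwgw xba
Hunk 4: at line 1 remove [byrgx] add [rvzm,fcw] -> 13 lines: jsglo rvzm fcw wycyd zyew prhl uidz pjr opw six usiv vwgw xba
Hunk 5: at line 8 remove [six,usiv] add [ajln] -> 12 lines: jsglo rvzm fcw wycyd zyew prhl uidz pjr opw ajln vwgw xba
Hunk 6: at line 6 remove [uidz] add [npbyi,zttt] -> 13 lines: jsglo rvzm fcw wycyd zyew prhl npbyi zttt pjr opw ajln vwgw xba
Hunk 7: at line 4 remove [prhl,npbyi,zttt] add [gwr,olg,czt] -> 13 lines: jsglo rvzm fcw wycyd zyew gwr olg czt pjr opw ajln vwgw xba
Final line 10: opw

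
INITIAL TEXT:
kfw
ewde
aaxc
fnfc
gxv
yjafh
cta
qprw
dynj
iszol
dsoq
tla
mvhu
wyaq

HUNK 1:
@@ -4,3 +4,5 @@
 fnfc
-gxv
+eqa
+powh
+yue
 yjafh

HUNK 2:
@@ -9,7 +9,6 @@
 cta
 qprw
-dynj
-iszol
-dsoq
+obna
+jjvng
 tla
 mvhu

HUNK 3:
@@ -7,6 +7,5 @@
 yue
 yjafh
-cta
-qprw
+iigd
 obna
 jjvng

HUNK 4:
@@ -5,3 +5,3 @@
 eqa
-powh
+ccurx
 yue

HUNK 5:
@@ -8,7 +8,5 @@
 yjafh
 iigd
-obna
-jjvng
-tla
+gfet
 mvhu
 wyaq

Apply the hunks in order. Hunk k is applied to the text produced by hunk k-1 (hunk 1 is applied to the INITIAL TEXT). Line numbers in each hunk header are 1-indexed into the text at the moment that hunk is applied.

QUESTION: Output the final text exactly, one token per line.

Answer: kfw
ewde
aaxc
fnfc
eqa
ccurx
yue
yjafh
iigd
gfet
mvhu
wyaq

Derivation:
Hunk 1: at line 4 remove [gxv] add [eqa,powh,yue] -> 16 lines: kfw ewde aaxc fnfc eqa powh yue yjafh cta qprw dynj iszol dsoq tla mvhu wyaq
Hunk 2: at line 9 remove [dynj,iszol,dsoq] add [obna,jjvng] -> 15 lines: kfw ewde aaxc fnfc eqa powh yue yjafh cta qprw obna jjvng tla mvhu wyaq
Hunk 3: at line 7 remove [cta,qprw] add [iigd] -> 14 lines: kfw ewde aaxc fnfc eqa powh yue yjafh iigd obna jjvng tla mvhu wyaq
Hunk 4: at line 5 remove [powh] add [ccurx] -> 14 lines: kfw ewde aaxc fnfc eqa ccurx yue yjafh iigd obna jjvng tla mvhu wyaq
Hunk 5: at line 8 remove [obna,jjvng,tla] add [gfet] -> 12 lines: kfw ewde aaxc fnfc eqa ccurx yue yjafh iigd gfet mvhu wyaq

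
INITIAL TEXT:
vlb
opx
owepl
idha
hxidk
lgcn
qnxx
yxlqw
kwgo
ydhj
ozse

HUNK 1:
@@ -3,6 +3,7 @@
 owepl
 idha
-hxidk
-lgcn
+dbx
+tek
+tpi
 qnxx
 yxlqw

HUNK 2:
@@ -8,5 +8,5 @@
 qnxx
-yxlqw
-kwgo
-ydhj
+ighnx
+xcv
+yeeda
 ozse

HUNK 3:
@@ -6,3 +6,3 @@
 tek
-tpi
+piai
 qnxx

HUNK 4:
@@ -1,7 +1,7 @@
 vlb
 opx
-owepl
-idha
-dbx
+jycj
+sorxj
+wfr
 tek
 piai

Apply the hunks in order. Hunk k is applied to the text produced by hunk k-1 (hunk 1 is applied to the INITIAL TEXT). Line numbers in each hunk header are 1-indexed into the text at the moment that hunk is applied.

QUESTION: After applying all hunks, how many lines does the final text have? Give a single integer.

Hunk 1: at line 3 remove [hxidk,lgcn] add [dbx,tek,tpi] -> 12 lines: vlb opx owepl idha dbx tek tpi qnxx yxlqw kwgo ydhj ozse
Hunk 2: at line 8 remove [yxlqw,kwgo,ydhj] add [ighnx,xcv,yeeda] -> 12 lines: vlb opx owepl idha dbx tek tpi qnxx ighnx xcv yeeda ozse
Hunk 3: at line 6 remove [tpi] add [piai] -> 12 lines: vlb opx owepl idha dbx tek piai qnxx ighnx xcv yeeda ozse
Hunk 4: at line 1 remove [owepl,idha,dbx] add [jycj,sorxj,wfr] -> 12 lines: vlb opx jycj sorxj wfr tek piai qnxx ighnx xcv yeeda ozse
Final line count: 12

Answer: 12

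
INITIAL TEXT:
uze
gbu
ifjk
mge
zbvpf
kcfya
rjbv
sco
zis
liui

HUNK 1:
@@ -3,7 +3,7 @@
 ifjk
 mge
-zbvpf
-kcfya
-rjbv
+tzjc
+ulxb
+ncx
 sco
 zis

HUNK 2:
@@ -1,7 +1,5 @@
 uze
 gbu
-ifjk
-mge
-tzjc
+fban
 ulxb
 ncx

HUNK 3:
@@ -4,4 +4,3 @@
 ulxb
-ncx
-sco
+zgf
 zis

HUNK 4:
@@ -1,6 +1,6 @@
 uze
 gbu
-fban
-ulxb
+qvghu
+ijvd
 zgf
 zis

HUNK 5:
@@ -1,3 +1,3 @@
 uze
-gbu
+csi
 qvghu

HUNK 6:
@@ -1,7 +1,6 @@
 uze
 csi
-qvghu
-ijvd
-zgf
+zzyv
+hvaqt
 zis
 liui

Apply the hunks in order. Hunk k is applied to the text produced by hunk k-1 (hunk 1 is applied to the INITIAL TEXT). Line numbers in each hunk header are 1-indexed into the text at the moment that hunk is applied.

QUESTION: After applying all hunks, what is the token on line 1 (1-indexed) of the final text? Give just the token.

Answer: uze

Derivation:
Hunk 1: at line 3 remove [zbvpf,kcfya,rjbv] add [tzjc,ulxb,ncx] -> 10 lines: uze gbu ifjk mge tzjc ulxb ncx sco zis liui
Hunk 2: at line 1 remove [ifjk,mge,tzjc] add [fban] -> 8 lines: uze gbu fban ulxb ncx sco zis liui
Hunk 3: at line 4 remove [ncx,sco] add [zgf] -> 7 lines: uze gbu fban ulxb zgf zis liui
Hunk 4: at line 1 remove [fban,ulxb] add [qvghu,ijvd] -> 7 lines: uze gbu qvghu ijvd zgf zis liui
Hunk 5: at line 1 remove [gbu] add [csi] -> 7 lines: uze csi qvghu ijvd zgf zis liui
Hunk 6: at line 1 remove [qvghu,ijvd,zgf] add [zzyv,hvaqt] -> 6 lines: uze csi zzyv hvaqt zis liui
Final line 1: uze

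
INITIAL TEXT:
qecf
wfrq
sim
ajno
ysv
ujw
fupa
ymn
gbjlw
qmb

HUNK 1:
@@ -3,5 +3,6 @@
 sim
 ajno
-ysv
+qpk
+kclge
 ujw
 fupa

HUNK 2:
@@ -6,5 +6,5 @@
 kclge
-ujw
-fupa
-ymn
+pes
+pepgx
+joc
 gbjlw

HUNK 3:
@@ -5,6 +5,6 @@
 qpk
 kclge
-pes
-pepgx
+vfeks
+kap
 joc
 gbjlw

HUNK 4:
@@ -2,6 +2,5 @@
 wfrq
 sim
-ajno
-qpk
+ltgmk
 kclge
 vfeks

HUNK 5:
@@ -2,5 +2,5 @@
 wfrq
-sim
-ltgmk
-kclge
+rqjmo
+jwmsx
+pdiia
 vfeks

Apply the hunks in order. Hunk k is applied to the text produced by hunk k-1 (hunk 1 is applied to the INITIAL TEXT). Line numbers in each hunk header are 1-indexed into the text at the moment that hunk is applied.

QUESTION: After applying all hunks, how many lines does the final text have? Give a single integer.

Answer: 10

Derivation:
Hunk 1: at line 3 remove [ysv] add [qpk,kclge] -> 11 lines: qecf wfrq sim ajno qpk kclge ujw fupa ymn gbjlw qmb
Hunk 2: at line 6 remove [ujw,fupa,ymn] add [pes,pepgx,joc] -> 11 lines: qecf wfrq sim ajno qpk kclge pes pepgx joc gbjlw qmb
Hunk 3: at line 5 remove [pes,pepgx] add [vfeks,kap] -> 11 lines: qecf wfrq sim ajno qpk kclge vfeks kap joc gbjlw qmb
Hunk 4: at line 2 remove [ajno,qpk] add [ltgmk] -> 10 lines: qecf wfrq sim ltgmk kclge vfeks kap joc gbjlw qmb
Hunk 5: at line 2 remove [sim,ltgmk,kclge] add [rqjmo,jwmsx,pdiia] -> 10 lines: qecf wfrq rqjmo jwmsx pdiia vfeks kap joc gbjlw qmb
Final line count: 10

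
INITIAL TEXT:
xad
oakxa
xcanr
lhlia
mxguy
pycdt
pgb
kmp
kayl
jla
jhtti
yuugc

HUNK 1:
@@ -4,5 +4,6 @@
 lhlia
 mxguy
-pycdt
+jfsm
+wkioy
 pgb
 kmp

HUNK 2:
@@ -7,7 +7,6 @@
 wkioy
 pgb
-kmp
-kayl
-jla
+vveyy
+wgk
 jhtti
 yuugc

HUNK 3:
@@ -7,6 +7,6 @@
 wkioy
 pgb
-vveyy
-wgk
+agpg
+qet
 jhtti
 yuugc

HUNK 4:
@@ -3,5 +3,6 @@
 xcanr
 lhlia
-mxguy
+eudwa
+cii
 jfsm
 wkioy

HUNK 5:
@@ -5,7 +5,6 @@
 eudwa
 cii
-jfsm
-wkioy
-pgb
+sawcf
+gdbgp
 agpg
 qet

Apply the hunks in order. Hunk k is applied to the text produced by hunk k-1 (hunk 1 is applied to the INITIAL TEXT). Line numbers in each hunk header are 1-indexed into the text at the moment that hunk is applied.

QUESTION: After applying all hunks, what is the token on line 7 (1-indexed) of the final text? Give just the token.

Hunk 1: at line 4 remove [pycdt] add [jfsm,wkioy] -> 13 lines: xad oakxa xcanr lhlia mxguy jfsm wkioy pgb kmp kayl jla jhtti yuugc
Hunk 2: at line 7 remove [kmp,kayl,jla] add [vveyy,wgk] -> 12 lines: xad oakxa xcanr lhlia mxguy jfsm wkioy pgb vveyy wgk jhtti yuugc
Hunk 3: at line 7 remove [vveyy,wgk] add [agpg,qet] -> 12 lines: xad oakxa xcanr lhlia mxguy jfsm wkioy pgb agpg qet jhtti yuugc
Hunk 4: at line 3 remove [mxguy] add [eudwa,cii] -> 13 lines: xad oakxa xcanr lhlia eudwa cii jfsm wkioy pgb agpg qet jhtti yuugc
Hunk 5: at line 5 remove [jfsm,wkioy,pgb] add [sawcf,gdbgp] -> 12 lines: xad oakxa xcanr lhlia eudwa cii sawcf gdbgp agpg qet jhtti yuugc
Final line 7: sawcf

Answer: sawcf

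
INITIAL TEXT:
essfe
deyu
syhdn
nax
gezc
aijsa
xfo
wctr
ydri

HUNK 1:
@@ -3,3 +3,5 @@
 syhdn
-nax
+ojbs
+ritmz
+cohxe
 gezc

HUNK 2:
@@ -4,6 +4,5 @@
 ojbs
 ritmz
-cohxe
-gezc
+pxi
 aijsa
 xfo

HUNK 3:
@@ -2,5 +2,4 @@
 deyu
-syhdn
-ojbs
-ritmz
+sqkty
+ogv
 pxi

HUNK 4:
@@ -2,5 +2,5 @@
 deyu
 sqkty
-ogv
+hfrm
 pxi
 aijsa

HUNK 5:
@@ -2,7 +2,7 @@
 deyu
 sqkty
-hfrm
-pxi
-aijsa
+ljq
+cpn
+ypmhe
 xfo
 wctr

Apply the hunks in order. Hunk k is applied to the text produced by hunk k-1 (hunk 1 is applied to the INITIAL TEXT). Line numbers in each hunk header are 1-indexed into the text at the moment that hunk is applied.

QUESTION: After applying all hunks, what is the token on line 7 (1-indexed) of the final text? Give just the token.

Answer: xfo

Derivation:
Hunk 1: at line 3 remove [nax] add [ojbs,ritmz,cohxe] -> 11 lines: essfe deyu syhdn ojbs ritmz cohxe gezc aijsa xfo wctr ydri
Hunk 2: at line 4 remove [cohxe,gezc] add [pxi] -> 10 lines: essfe deyu syhdn ojbs ritmz pxi aijsa xfo wctr ydri
Hunk 3: at line 2 remove [syhdn,ojbs,ritmz] add [sqkty,ogv] -> 9 lines: essfe deyu sqkty ogv pxi aijsa xfo wctr ydri
Hunk 4: at line 2 remove [ogv] add [hfrm] -> 9 lines: essfe deyu sqkty hfrm pxi aijsa xfo wctr ydri
Hunk 5: at line 2 remove [hfrm,pxi,aijsa] add [ljq,cpn,ypmhe] -> 9 lines: essfe deyu sqkty ljq cpn ypmhe xfo wctr ydri
Final line 7: xfo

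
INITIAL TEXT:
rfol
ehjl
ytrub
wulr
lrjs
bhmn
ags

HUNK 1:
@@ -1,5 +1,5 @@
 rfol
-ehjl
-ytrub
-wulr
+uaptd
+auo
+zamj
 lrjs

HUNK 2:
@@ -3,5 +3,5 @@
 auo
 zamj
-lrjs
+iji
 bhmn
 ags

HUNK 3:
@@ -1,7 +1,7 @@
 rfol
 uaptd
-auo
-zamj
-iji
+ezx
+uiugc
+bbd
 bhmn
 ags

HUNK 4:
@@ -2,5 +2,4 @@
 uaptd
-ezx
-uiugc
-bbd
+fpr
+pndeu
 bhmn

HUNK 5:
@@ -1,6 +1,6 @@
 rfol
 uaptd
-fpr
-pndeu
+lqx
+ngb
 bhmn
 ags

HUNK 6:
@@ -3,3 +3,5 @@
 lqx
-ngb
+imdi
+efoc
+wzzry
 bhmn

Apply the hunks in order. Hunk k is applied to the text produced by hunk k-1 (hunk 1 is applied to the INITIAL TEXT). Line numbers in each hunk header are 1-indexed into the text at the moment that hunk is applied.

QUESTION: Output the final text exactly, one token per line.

Hunk 1: at line 1 remove [ehjl,ytrub,wulr] add [uaptd,auo,zamj] -> 7 lines: rfol uaptd auo zamj lrjs bhmn ags
Hunk 2: at line 3 remove [lrjs] add [iji] -> 7 lines: rfol uaptd auo zamj iji bhmn ags
Hunk 3: at line 1 remove [auo,zamj,iji] add [ezx,uiugc,bbd] -> 7 lines: rfol uaptd ezx uiugc bbd bhmn ags
Hunk 4: at line 2 remove [ezx,uiugc,bbd] add [fpr,pndeu] -> 6 lines: rfol uaptd fpr pndeu bhmn ags
Hunk 5: at line 1 remove [fpr,pndeu] add [lqx,ngb] -> 6 lines: rfol uaptd lqx ngb bhmn ags
Hunk 6: at line 3 remove [ngb] add [imdi,efoc,wzzry] -> 8 lines: rfol uaptd lqx imdi efoc wzzry bhmn ags

Answer: rfol
uaptd
lqx
imdi
efoc
wzzry
bhmn
ags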